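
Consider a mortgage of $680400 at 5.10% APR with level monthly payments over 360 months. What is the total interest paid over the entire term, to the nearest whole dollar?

Monthly rate = 5.1%/12 = 0.0042500; payment = 680,400 × 0.0042500 / (1 − (1+0.0042500)^−360) = $3,694.23.
Total paid = 360 × $3,694.23 = $1,329,922.80; interest = $1,329,922.80 − $680,400 = $649,522.80.

$649,523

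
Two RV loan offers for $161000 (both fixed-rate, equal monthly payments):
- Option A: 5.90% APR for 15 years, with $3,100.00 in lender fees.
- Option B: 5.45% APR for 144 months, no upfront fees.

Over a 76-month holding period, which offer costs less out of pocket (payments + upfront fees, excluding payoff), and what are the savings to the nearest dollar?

Option A by $10,257

Option A: monthly rate = 5.9%/12 = 0.0049167; payment = 161,000 × 0.0049167 / (1 − (1+0.0049167)^−180) = $1,349.93.
Option B: monthly rate = 5.45%/12 = 0.0045417; payment = 161,000 × 0.0045417 / (1 − (1+0.0045417)^−144) = $1,525.68.
Over 76 months: Option A costs 76 × $1,349.93 + $3,100.00 = $105,694.68; Option B costs 76 × $1,525.68 = $115,951.68.
Option A is cheaper by $115,951.68 − $105,694.68 = $10,257.00.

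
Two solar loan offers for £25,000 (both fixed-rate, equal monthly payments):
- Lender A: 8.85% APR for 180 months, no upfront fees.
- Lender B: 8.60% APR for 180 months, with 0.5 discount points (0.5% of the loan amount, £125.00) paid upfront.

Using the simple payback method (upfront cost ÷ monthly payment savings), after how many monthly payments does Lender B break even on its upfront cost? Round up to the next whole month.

34 months

Lender A: at 8.85% the monthly rate is 0.0073750, so the payment is 25,000 × 0.0073750 / (1 − 1.0073750^−180) = £251.34.
Lender B: at 8.60% the monthly rate is 0.0071667, so the payment is 25,000 × 0.0071667 / (1 − 1.0071667^−180) = £247.65.
Monthly savings = £251.34 − £247.65 = £3.69.
Break-even = £125.00 / £3.69 = 33.88 → 34 months.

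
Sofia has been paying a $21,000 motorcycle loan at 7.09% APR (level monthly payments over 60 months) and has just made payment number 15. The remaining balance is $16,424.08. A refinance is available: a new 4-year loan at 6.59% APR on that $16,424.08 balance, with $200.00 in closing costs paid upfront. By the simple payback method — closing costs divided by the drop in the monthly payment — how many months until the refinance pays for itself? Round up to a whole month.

Current payment = 21,000 × 7.09%/12 / (1 − (1+0.0059083)^−60) = $416.72.
Refinanced payment = 16,424.08 × 0.0054917 / (1 − (1+0.0054917)^−48) = $390.18.
Monthly savings = $416.72 − $390.18 = $26.54.
Break-even = $200.00 / $26.54 = 7.54 → 8 months.

8 months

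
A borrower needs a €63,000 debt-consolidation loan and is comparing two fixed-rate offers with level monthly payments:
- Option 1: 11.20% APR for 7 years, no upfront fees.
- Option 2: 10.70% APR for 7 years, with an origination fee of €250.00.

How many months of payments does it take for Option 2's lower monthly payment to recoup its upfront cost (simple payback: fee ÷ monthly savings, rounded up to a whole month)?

16 months

Option 1: at 11.20% the monthly rate is 0.0093333, so the payment is 63,000 × 0.0093333 / (1 − 1.0093333^−84) = €1,085.35.
Option 2: at 10.70% the monthly rate is 0.0089167, so the payment is 63,000 × 0.0089167 / (1 − 1.0089167^−84) = €1,068.80.
Monthly savings = €1,085.35 − €1,068.80 = €16.55.
Break-even = €250.00 / €16.55 = 15.11 → 16 months.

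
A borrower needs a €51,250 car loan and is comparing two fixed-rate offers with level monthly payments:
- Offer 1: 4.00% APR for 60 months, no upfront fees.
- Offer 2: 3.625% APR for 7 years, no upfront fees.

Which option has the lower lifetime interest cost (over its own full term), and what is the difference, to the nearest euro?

Offer 1 by €1,473

Offer 1: monthly rate = 4%/12 = 0.0033333; payment = 51,250 × 0.0033333 / (1 − (1+0.0033333)^−60) = €943.85.
Total interest on Offer 1 = 60 × €943.85 − €51,250 = €5,381.00.
Offer 2: monthly rate = 3.625%/12 = 0.0030208; payment = 51,250 × 0.0030208 / (1 − (1+0.0030208)^−84) = €691.71.
Total interest on Offer 2 = 84 × €691.71 − €51,250 = €6,853.64.
Offer 1 is lower by €1,472.64.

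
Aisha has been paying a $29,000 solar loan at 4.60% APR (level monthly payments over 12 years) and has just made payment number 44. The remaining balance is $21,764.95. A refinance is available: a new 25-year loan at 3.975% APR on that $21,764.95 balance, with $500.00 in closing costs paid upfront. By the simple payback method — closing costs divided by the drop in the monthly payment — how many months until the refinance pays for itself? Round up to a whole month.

4 months

Current payment = 29,000 × 4.6%/12 / (1 − (1+0.0038333)^−144) = $262.44.
Refinanced payment = 21,764.95 × 0.0033125 / (1 − (1+0.0033125)^−300) = $114.58.
Monthly savings = $262.44 − $114.58 = $147.86.
Break-even = $500.00 / $147.86 = 3.38 → 4 months.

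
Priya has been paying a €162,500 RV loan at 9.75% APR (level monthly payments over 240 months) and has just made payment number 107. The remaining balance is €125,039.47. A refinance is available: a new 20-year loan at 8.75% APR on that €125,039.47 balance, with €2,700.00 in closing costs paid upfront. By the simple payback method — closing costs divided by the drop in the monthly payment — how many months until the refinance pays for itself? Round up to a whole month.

Current payment = 162,500 × 9.75%/12 / (1 − (1+0.0081250)^−240) = €1,541.34.
Refinanced payment = 125,039.47 × 0.0072917 / (1 − (1+0.0072917)^−240) = €1,104.99.
Monthly savings = €1,541.34 − €1,104.99 = €436.35.
Break-even = €2,700.00 / €436.35 = 6.19 → 7 months.

7 months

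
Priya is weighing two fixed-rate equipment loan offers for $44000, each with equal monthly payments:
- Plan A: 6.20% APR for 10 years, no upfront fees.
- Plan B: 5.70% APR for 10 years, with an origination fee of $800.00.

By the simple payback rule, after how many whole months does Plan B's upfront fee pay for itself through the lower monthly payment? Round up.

73 months

Plan A: at 6.20% the monthly rate is 0.0051667, so the payment is 44,000 × 0.0051667 / (1 − 1.0051667^−120) = $492.92.
Plan B: monthly rate = 5.7%/12 = 0.0047500; payment = 44,000 × 0.0047500 / (1 − (1+0.0047500)^−120) = $481.89.
Monthly savings = $492.92 − $481.89 = $11.03.
Break-even = $800.00 / $11.03 = 72.53 → 73 months.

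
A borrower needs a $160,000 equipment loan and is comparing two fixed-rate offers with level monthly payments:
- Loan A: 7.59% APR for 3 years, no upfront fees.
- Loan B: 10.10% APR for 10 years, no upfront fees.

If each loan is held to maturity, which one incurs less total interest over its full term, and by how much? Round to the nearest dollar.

Loan A: at 7.59% the monthly rate is 0.0063250, so the payment is 160,000 × 0.0063250 / (1 − 1.0063250^−36) = $4,983.61.
Total interest on Loan A = 36 × $4,983.61 − $160,000 = $19,409.96.
Loan B: monthly rate = 10.1%/12 = 0.0084167; payment = 160,000 × 0.0084167 / (1 − (1+0.0084167)^−120) = $2,123.28.
Total interest on Loan B = 120 × $2,123.28 − $160,000 = $94,793.60.
Loan A is lower by $75,383.64.

Loan A by $75,384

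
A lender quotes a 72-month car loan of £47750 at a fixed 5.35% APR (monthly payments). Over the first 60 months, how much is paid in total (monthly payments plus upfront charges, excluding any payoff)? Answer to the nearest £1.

£46,607

At 5.35% the monthly rate is 0.0044583, so the payment is 47,750 × 0.0044583 / (1 − 1.0044583^−72) = £776.79.
Total outlay = 60 × £776.79 = £46,607.40.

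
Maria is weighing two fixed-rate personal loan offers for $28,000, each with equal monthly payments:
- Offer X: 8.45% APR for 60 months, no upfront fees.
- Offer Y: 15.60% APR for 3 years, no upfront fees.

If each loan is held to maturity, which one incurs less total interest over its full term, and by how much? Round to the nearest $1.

Offer X: at 8.45% the monthly rate is 0.0070417, so the payment is 28,000 × 0.0070417 / (1 − 1.0070417^−60) = $573.79.
Total interest on Offer X = 60 × $573.79 − $28,000 = $6,427.40.
Offer Y: monthly rate = 15.6%/12 = 0.0130000; payment = 28,000 × 0.0130000 / (1 − (1+0.0130000)^−36) = $978.88.
Total interest on Offer Y = 36 × $978.88 − $28,000 = $7,239.68.
Offer X is lower by $812.28.

Offer X by $812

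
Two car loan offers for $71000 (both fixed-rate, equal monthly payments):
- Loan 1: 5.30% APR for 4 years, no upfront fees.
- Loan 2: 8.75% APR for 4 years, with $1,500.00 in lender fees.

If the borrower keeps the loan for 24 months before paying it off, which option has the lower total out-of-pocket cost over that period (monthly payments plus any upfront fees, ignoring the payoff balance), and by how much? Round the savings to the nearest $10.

Loan 1: monthly rate = 5.3%/12 = 0.0044167; payment = 71,000 × 0.0044167 / (1 − (1+0.0044167)^−48) = $1,644.75.
Loan 2: at 8.75% the monthly rate is 0.0072917, so the payment is 71,000 × 0.0072917 / (1 − 1.0072917^−48) = $1,758.42.
Over 24 months: Loan 1 costs 24 × $1,644.75 = $39,474.00; Loan 2 costs 24 × $1,758.42 + $1,500.00 = $43,702.08.
Loan 1 is cheaper by $43,702.08 − $39,474.00 = $4,228.08.

Loan 1 by $4,230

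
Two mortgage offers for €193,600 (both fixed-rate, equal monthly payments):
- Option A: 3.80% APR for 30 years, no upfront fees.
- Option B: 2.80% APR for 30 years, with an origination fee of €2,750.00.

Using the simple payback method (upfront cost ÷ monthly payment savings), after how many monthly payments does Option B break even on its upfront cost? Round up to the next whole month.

26 months

Option A: monthly rate = 3.8%/12 = 0.0031667; payment = 193,600 × 0.0031667 / (1 − (1+0.0031667)^−360) = €902.09.
Option B: monthly rate = 2.8%/12 = 0.0023333; payment = 193,600 × 0.0023333 / (1 − (1+0.0023333)^−360) = €795.49.
Monthly savings = €902.09 − €795.49 = €106.60.
Break-even = €2,750.00 / €106.60 = 25.80 → 26 months.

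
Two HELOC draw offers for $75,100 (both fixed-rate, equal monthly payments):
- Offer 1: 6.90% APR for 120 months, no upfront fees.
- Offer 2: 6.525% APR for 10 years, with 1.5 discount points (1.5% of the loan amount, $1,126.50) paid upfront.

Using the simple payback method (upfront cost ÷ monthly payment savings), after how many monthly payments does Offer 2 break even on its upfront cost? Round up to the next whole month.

79 months

Offer 1: monthly rate = 6.9%/12 = 0.0057500; payment = 75,100 × 0.0057500 / (1 − (1+0.0057500)^−120) = $868.11.
Offer 2: monthly rate = 6.525%/12 = 0.0054375; payment = 75,100 × 0.0054375 / (1 − (1+0.0054375)^−120) = $853.70.
Monthly savings = $868.11 − $853.70 = $14.41.
Break-even = $1,126.50 / $14.41 = 78.17 → 79 months.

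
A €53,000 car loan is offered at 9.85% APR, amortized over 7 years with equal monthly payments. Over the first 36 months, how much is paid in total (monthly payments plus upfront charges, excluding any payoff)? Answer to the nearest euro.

€31,527

Monthly rate = 9.85%/12 = 0.0082083; payment = 53,000 × 0.0082083 / (1 − (1+0.0082083)^−84) = €875.76.
Total outlay = 36 × €875.76 = €31,527.36.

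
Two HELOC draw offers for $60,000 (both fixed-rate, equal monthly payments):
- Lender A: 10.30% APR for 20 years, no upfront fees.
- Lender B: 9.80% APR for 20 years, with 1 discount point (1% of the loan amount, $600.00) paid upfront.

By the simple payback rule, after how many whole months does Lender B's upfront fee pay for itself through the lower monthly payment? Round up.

Lender A: monthly rate = 10.3%/12 = 0.0085833; payment = 60,000 × 0.0085833 / (1 − (1+0.0085833)^−240) = $590.99.
Lender B: monthly rate = 9.8%/12 = 0.0081667; payment = 60,000 × 0.0081667 / (1 − (1+0.0081667)^−240) = $571.09.
Monthly savings = $590.99 − $571.09 = $19.90.
Break-even = $600.00 / $19.90 = 30.15 → 31 months.

31 months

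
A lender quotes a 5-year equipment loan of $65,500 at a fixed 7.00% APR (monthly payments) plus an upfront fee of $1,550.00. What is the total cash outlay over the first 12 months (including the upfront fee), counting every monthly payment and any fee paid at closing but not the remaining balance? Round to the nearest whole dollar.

Monthly rate = 7%/12 = 0.0058333; payment = 65,500 × 0.0058333 / (1 − (1+0.0058333)^−60) = $1,296.98.
Total outlay = 12 × $1,296.98 + $1,550.00 = $17,113.76.

$17,114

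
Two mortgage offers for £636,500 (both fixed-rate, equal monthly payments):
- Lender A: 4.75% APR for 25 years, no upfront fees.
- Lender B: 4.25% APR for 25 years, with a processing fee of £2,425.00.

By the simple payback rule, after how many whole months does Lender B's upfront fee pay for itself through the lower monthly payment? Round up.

14 months

Lender A: monthly rate = 4.75%/12 = 0.0039583; payment = 636,500 × 0.0039583 / (1 − (1+0.0039583)^−300) = £3,628.80.
Lender B: monthly rate = 4.25%/12 = 0.0035417; payment = 636,500 × 0.0035417 / (1 − (1+0.0035417)^−300) = £3,448.16.
Monthly savings = £3,628.80 − £3,448.16 = £180.64.
Break-even = £2,425.00 / £180.64 = 13.42 → 14 months.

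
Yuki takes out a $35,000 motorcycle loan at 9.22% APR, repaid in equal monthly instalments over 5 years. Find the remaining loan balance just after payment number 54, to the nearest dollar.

With monthly rate i = 9.22%/12 = 0.0076833, the balance after k of n payments is P · [(1+i)^n − (1+i)^k] / [(1+i)^n − 1].
(1+0.0076833)^60 = 1.58286740 and (1+0.0076833)^54 = 1.51181998, so the balance is 35,000 × (1.58286740 − 1.51181998) / (1.58286740 − 1) = $4,266.25.

$4,266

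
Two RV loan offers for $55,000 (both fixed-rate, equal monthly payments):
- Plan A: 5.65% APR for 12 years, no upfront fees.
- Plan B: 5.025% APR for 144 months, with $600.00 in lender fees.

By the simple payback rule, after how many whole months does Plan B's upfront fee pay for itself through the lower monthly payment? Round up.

Plan A: at 5.65% the monthly rate is 0.0047083, so the payment is 55,000 × 0.0047083 / (1 − 1.0047083^−144) = $526.81.
Plan B: at 5.025% the monthly rate is 0.0041875, so the payment is 55,000 × 0.0041875 / (1 − 1.0041875^−144) = $509.38.
Monthly savings = $526.81 − $509.38 = $17.43.
Break-even = $600.00 / $17.43 = 34.42 → 35 months.

35 months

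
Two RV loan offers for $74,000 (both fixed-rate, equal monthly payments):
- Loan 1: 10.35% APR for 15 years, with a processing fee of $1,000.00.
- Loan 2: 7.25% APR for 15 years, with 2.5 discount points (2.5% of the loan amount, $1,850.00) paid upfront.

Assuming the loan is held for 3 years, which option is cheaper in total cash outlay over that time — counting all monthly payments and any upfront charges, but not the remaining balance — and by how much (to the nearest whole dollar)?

Loan 1: monthly rate = 10.35%/12 = 0.0086250; payment = 74,000 × 0.0086250 / (1 − (1+0.0086250)^−180) = $811.13.
Loan 2: monthly rate = 7.25%/12 = 0.0060417; payment = 74,000 × 0.0060417 / (1 − (1+0.0060417)^−180) = $675.52.
Over 36 months: Loan 1 costs 36 × $811.13 + $1,000.00 = $30,200.68; Loan 2 costs 36 × $675.52 + $1,850.00 = $26,168.72.
Loan 2 is cheaper by $30,200.68 − $26,168.72 = $4,031.96.

Loan 2 by $4,032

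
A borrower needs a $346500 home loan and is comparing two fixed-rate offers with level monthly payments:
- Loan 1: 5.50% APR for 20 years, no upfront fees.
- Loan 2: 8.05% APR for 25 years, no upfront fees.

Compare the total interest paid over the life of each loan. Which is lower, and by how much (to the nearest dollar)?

Loan 1: monthly rate = 5.5%/12 = 0.0045833; payment = 346,500 × 0.0045833 / (1 − (1+0.0045833)^−240) = $2,383.53.
Total interest on Loan 1 = 240 × $2,383.53 − $346,500 = $225,547.20.
Loan 2: at 8.05% the monthly rate is 0.0067083, so the payment is 346,500 × 0.0067083 / (1 − 1.0067083^−300) = $2,685.83.
Total interest on Loan 2 = 300 × $2,685.83 − $346,500 = $459,249.00.
Loan 1 is lower by $233,701.80.

Loan 1 by $233,702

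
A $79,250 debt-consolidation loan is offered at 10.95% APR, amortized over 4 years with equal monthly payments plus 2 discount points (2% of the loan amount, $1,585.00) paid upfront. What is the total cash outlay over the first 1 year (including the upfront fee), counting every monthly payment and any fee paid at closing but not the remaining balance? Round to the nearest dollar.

$26,141

Monthly rate = 10.95%/12 = 0.0091250; payment = 79,250 × 0.0091250 / (1 − (1+0.0091250)^−48) = $2,046.33.
Total outlay = 12 × $2,046.33 + $1,585.00 = $26,140.96.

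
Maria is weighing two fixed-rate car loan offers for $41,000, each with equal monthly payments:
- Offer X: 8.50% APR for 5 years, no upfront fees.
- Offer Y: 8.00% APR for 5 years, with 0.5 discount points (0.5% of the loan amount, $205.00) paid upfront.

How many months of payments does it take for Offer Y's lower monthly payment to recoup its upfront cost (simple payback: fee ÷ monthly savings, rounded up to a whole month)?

Offer X: monthly rate = 8.5%/12 = 0.0070833; payment = 41,000 × 0.0070833 / (1 − (1+0.0070833)^−60) = $841.18.
Offer Y: at 8.00% the monthly rate is 0.0066667, so the payment is 41,000 × 0.0066667 / (1 − 1.0066667^−60) = $831.33.
Monthly savings = $841.18 − $831.33 = $9.85.
Break-even = $205.00 / $9.85 = 20.81 → 21 months.

21 months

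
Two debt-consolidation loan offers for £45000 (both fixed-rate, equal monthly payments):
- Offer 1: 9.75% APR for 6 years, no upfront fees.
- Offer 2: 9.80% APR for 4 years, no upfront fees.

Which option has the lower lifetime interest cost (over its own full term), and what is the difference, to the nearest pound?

Offer 2 by £5,040

Offer 1: at 9.75% the monthly rate is 0.0081250, so the payment is 45,000 × 0.0081250 / (1 − 1.0081250^−72) = £828.00.
Total interest on Offer 1 = 72 × £828.00 − £45,000 = £14,616.00.
Offer 2: monthly rate = 9.8%/12 = 0.0081667; payment = 45,000 × 0.0081667 / (1 − (1+0.0081667)^−48) = £1,137.00.
Total interest on Offer 2 = 48 × £1,137.00 − £45,000 = £9,576.00.
Offer 2 is lower by £5,040.00.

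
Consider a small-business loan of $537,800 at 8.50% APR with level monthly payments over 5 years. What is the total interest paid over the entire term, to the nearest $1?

At 8.50% the monthly rate is 0.0070833, so the payment is 537,800 × 0.0070833 / (1 − 1.0070833^−60) = $11,033.79.
Total paid = 60 × $11,033.79 = $662,027.40; interest = $662,027.40 − $537,800 = $124,227.40.

$124,227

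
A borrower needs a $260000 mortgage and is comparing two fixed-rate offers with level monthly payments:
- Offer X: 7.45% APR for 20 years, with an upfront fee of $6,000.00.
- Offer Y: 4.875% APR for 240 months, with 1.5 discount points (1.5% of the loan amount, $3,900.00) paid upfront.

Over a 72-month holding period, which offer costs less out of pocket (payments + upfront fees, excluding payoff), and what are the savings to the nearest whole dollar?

Offer Y by $30,081

Offer X: at 7.45% the monthly rate is 0.0062083, so the payment is 260,000 × 0.0062083 / (1 − 1.0062083^−240) = $2,086.60.
Offer Y: at 4.875% the monthly rate is 0.0040625, so the payment is 260,000 × 0.0040625 / (1 − 1.0040625^−240) = $1,697.98.
Over 72 months: Offer X costs 72 × $2,086.60 + $6,000.00 = $156,235.20; Offer Y costs 72 × $1,697.98 + $3,900.00 = $126,154.56.
Offer Y is cheaper by $156,235.20 − $126,154.56 = $30,080.64.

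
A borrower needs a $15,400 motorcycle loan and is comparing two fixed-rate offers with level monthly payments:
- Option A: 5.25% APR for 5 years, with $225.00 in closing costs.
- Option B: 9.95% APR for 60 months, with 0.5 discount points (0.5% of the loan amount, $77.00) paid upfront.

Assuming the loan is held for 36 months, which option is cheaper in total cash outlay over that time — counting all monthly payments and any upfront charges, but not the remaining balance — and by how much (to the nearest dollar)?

Option A by $1,092

Option A: monthly rate = 5.25%/12 = 0.0043750; payment = 15,400 × 0.0043750 / (1 − (1+0.0043750)^−60) = $292.38.
Option B: at 9.95% the monthly rate is 0.0082917, so the payment is 15,400 × 0.0082917 / (1 − 1.0082917^−60) = $326.83.
Over 36 months: Option A costs 36 × $292.38 + $225.00 = $10,750.68; Option B costs 36 × $326.83 + $77.00 = $11,842.88.
Option A is cheaper by $11,842.88 − $10,750.68 = $1,092.20.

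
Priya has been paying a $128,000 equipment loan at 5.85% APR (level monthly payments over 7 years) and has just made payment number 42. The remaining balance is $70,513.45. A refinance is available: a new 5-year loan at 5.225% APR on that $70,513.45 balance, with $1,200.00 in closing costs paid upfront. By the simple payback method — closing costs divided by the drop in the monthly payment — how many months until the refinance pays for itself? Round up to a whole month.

3 months

Current payment = 128,000 × 5.85%/12 / (1 − (1+0.0048750)^−84) = $1,860.70.
Refinanced payment = 70,513.45 × 0.0043542 / (1 − (1+0.0043542)^−60) = $1,337.96.
Monthly savings = $1,860.70 − $1,337.96 = $522.74.
Break-even = $1,200.00 / $522.74 = 2.30 → 3 months.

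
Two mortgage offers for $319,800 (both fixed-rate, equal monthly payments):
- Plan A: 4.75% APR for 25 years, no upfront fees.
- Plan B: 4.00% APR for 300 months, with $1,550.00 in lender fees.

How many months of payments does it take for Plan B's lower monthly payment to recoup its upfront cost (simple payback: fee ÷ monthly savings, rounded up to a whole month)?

12 months

Plan A: at 4.75% the monthly rate is 0.0039583, so the payment is 319,800 × 0.0039583 / (1 − 1.0039583^−300) = $1,823.24.
Plan B: at 4.00% the monthly rate is 0.0033333, so the payment is 319,800 × 0.0033333 / (1 − 1.0033333^−300) = $1,688.02.
Monthly savings = $1,823.24 − $1,688.02 = $135.22.
Break-even = $1,550.00 / $135.22 = 11.46 → 12 months.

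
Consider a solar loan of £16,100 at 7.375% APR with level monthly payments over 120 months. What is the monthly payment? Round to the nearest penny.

£190.06

At 7.375% the monthly rate is 0.0061458, so the payment is 16,100 × 0.0061458 / (1 − 1.0061458^−120) = £190.06.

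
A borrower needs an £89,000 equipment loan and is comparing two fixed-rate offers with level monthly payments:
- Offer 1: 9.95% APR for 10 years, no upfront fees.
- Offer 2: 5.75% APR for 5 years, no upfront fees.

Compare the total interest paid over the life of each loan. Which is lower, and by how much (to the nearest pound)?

Offer 1: at 9.95% the monthly rate is 0.0082917, so the payment is 89,000 × 0.0082917 / (1 − 1.0082917^−120) = £1,173.68.
Total interest on Offer 1 = 120 × £1,173.68 − £89,000 = £51,841.60.
Offer 2: at 5.75% the monthly rate is 0.0047917, so the payment is 89,000 × 0.0047917 / (1 − 1.0047917^−60) = £1,710.29.
Total interest on Offer 2 = 60 × £1,710.29 − £89,000 = £13,617.40.
Offer 2 is lower by £38,224.20.

Offer 2 by £38,224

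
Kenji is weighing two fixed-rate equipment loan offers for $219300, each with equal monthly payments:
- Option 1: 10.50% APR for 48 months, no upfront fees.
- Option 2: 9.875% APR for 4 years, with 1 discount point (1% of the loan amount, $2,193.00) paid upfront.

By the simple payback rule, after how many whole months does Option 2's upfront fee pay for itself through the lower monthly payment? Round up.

Option 1: at 10.50% the monthly rate is 0.0087500, so the payment is 219,300 × 0.0087500 / (1 − 1.0087500^−48) = $5,614.82.
Option 2: monthly rate = 9.875%/12 = 0.0082292; payment = 219,300 × 0.0082292 / (1 − (1+0.0082292)^−48) = $5,548.86.
Monthly savings = $5,614.82 − $5,548.86 = $65.96.
Break-even = $2,193.00 / $65.96 = 33.25 → 34 months.

34 months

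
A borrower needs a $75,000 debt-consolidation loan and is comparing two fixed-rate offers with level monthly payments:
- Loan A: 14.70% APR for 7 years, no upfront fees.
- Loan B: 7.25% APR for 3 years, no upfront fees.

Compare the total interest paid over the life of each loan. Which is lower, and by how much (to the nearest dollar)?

Loan A: monthly rate = 14.7%/12 = 0.0122500; payment = 75,000 × 0.0122500 / (1 − (1+0.0122500)^−84) = $1,434.66.
Total interest on Loan A = 84 × $1,434.66 − $75,000 = $45,511.44.
Loan B: monthly rate = 7.25%/12 = 0.0060417; payment = 75,000 × 0.0060417 / (1 − (1+0.0060417)^−36) = $2,324.36.
Total interest on Loan B = 36 × $2,324.36 − $75,000 = $8,676.96.
Loan B is lower by $36,834.48.

Loan B by $36,834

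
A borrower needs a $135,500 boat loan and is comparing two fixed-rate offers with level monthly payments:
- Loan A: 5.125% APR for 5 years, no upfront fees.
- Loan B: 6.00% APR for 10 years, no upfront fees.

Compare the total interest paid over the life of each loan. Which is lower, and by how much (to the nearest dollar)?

Loan A: at 5.125% the monthly rate is 0.0042708, so the payment is 135,500 × 0.0042708 / (1 − 1.0042708^−60) = $2,564.82.
Total interest on Loan A = 60 × $2,564.82 − $135,500 = $18,389.20.
Loan B: at 6.00% the monthly rate is 0.0050000, so the payment is 135,500 × 0.0050000 / (1 − 1.0050000^−120) = $1,504.33.
Total interest on Loan B = 120 × $1,504.33 − $135,500 = $45,019.60.
Loan A is lower by $26,630.40.

Loan A by $26,630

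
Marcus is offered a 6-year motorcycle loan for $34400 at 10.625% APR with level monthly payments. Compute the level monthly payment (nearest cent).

$648.18

At 10.625% the monthly rate is 0.0088542, so the payment is 34,400 × 0.0088542 / (1 − 1.0088542^−72) = $648.18.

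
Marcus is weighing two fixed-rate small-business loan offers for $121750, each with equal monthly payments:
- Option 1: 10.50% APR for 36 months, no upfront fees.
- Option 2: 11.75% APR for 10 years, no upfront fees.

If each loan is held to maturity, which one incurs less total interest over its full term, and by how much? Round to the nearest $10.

Option 1: monthly rate = 10.5%/12 = 0.0087500; payment = 121,750 × 0.0087500 / (1 − (1+0.0087500)^−36) = $3,957.17.
Total interest on Option 1 = 36 × $3,957.17 − $121,750 = $20,708.12.
Option 2: monthly rate = 11.75%/12 = 0.0097917; payment = 121,750 × 0.0097917 / (1 − (1+0.0097917)^−120) = $1,729.21.
Total interest on Option 2 = 120 × $1,729.21 − $121,750 = $85,755.20.
Option 1 is lower by $65,047.08.

Option 1 by $65,050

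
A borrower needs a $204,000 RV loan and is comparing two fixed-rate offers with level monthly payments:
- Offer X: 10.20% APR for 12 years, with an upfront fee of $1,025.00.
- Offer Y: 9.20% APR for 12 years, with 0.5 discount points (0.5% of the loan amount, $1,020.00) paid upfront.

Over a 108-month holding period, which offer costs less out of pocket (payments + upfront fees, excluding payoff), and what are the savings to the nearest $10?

Offer X: at 10.20% the monthly rate is 0.0085000, so the payment is 204,000 × 0.0085000 / (1 − 1.0085000^−144) = $2,461.59.
Offer Y: at 9.20% the monthly rate is 0.0076667, so the payment is 204,000 × 0.0076667 / (1 − 1.0076667^−144) = $2,344.62.
Over 108 months: Offer X costs 108 × $2,461.59 + $1,025.00 = $266,876.72; Offer Y costs 108 × $2,344.62 + $1,020.00 = $254,238.96.
Offer Y is cheaper by $266,876.72 − $254,238.96 = $12,637.76.

Offer Y by $12,640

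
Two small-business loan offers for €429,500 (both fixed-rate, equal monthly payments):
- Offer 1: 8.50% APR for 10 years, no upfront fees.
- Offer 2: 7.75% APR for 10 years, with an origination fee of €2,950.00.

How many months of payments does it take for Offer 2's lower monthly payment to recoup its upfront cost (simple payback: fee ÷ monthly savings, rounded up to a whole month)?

18 months

Offer 1: at 8.50% the monthly rate is 0.0070833, so the payment is 429,500 × 0.0070833 / (1 − 1.0070833^−120) = €5,325.19.
Offer 2: at 7.75% the monthly rate is 0.0064583, so the payment is 429,500 × 0.0064583 / (1 − 1.0064583^−120) = €5,154.46.
Monthly savings = €5,325.19 − €5,154.46 = €170.73.
Break-even = €2,950.00 / €170.73 = 17.28 → 18 months.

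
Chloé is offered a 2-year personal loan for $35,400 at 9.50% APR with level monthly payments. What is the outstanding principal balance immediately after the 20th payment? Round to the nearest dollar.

$6,375

With monthly rate i = 9.5%/12 = 0.0079167, the balance after k of n payments is P · [(1+i)^n − (1+i)^k] / [(1+i)^n − 1].
(1+0.0079167)^24 = 1.20834525 and (1+0.0079167)^20 = 1.17082647, so the balance is 35,400 × (1.20834525 − 1.17082647) / (1.20834525 − 1) = $6,374.83.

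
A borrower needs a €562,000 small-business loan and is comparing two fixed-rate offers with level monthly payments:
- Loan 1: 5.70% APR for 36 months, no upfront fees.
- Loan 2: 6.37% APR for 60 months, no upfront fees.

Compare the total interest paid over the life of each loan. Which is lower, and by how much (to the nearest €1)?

Loan 1 by €44,969

Loan 1: monthly rate = 5.7%/12 = 0.0047500; payment = 562,000 × 0.0047500 / (1 − (1+0.0047500)^−36) = €17,020.84.
Total interest on Loan 1 = 36 × €17,020.84 − €562,000 = €50,750.24.
Loan 2: monthly rate = 6.37%/12 = 0.0053083; payment = 562,000 × 0.0053083 / (1 − (1+0.0053083)^−60) = €10,961.99.
Total interest on Loan 2 = 60 × €10,961.99 − €562,000 = €95,719.40.
Loan 1 is lower by €44,969.16.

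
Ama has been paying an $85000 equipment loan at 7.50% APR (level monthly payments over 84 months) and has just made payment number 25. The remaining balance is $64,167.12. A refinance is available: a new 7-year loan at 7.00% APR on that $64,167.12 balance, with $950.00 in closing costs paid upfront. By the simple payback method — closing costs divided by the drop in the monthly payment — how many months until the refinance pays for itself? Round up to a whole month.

3 months

Current payment = 85,000 × 7.5%/12 / (1 − (1+0.0062500)^−84) = $1,303.75.
Refinanced payment = 64,167.12 × 0.0058333 / (1 − (1+0.0058333)^−84) = $968.45.
Monthly savings = $1,303.75 − $968.45 = $335.30.
Break-even = $950.00 / $335.30 = 2.83 → 3 months.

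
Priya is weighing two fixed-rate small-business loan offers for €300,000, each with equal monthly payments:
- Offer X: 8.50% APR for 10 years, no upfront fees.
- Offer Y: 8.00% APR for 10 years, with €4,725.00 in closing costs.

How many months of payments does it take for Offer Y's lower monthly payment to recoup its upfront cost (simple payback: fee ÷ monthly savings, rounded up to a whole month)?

Offer X: monthly rate = 8.5%/12 = 0.0070833; payment = 300,000 × 0.0070833 / (1 − (1+0.0070833)^−120) = €3,719.57.
Offer Y: monthly rate = 8%/12 = 0.0066667; payment = 300,000 × 0.0066667 / (1 − (1+0.0066667)^−120) = €3,639.83.
Monthly savings = €3,719.57 − €3,639.83 = €79.74.
Break-even = €4,725.00 / €79.74 = 59.26 → 60 months.

60 months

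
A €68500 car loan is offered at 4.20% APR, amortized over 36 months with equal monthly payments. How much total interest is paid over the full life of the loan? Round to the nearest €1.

At 4.20% the monthly rate is 0.0035000, so the payment is 68,500 × 0.0035000 / (1 − 1.0035000^−36) = €2,028.49.
Total paid = 36 × €2,028.49 = €73,025.64; interest = €73,025.64 − €68,500 = €4,525.64.

€4,526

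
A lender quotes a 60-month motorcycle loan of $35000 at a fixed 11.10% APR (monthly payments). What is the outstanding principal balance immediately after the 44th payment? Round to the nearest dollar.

$11,295

With monthly rate i = 11.1%/12 = 0.0092500, the balance after k of n payments is P · [(1+i)^n − (1+i)^k] / [(1+i)^n − 1].
(1+0.0092500)^60 = 1.73750269 and (1+0.0092500)^44 = 1.49949615, so the balance is 35,000 × (1.73750269 − 1.49949615) / (1.73750269 − 1) = $11,295.18.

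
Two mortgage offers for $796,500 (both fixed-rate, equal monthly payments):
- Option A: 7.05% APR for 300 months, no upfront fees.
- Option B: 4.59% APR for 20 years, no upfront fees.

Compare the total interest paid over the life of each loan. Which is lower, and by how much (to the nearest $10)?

Option A: monthly rate = 7.05%/12 = 0.0058750; payment = 796,500 × 0.0058750 / (1 − (1+0.0058750)^−300) = $5,654.93.
Total interest on Option A = 300 × $5,654.93 − $796,500 = $899,979.00.
Option B: monthly rate = 4.59%/12 = 0.0038250; payment = 796,500 × 0.0038250 / (1 − (1+0.0038250)^−240) = $5,077.83.
Total interest on Option B = 240 × $5,077.83 − $796,500 = $422,179.20.
Option B is lower by $477,799.80.

Option B by $477,800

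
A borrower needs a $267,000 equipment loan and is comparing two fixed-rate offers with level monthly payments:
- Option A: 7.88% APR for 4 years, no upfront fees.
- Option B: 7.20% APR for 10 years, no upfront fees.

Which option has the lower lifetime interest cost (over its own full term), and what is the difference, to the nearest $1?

Option A by $63,168

Option A: monthly rate = 7.88%/12 = 0.0065667; payment = 267,000 × 0.0065667 / (1 − (1+0.0065667)^−48) = $6,503.22.
Total interest on Option A = 48 × $6,503.22 − $267,000 = $45,154.56.
Option B: at 7.20% the monthly rate is 0.0060000, so the payment is 267,000 × 0.0060000 / (1 − 1.0060000^−120) = $3,127.69.
Total interest on Option B = 120 × $3,127.69 − $267,000 = $108,322.80.
Option A is lower by $63,168.24.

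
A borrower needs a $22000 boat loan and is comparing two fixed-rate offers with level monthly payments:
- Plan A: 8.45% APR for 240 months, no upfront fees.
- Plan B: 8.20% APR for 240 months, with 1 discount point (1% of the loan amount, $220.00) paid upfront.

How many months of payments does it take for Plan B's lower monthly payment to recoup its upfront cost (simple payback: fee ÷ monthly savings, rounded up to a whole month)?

Plan A: at 8.45% the monthly rate is 0.0070417, so the payment is 22,000 × 0.0070417 / (1 − 1.0070417^−240) = $190.23.
Plan B: at 8.20% the monthly rate is 0.0068333, so the payment is 22,000 × 0.0068333 / (1 − 1.0068333^−240) = $186.76.
Monthly savings = $190.23 − $186.76 = $3.47.
Break-even = $220.00 / $3.47 = 63.40 → 64 months.

64 months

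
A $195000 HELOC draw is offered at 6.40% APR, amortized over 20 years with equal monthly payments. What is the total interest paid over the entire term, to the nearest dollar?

$151,178

Monthly rate = 6.4%/12 = 0.0053333; payment = 195,000 × 0.0053333 / (1 − (1+0.0053333)^−240) = $1,442.41.
Total paid = 240 × $1,442.41 = $346,178.40; interest = $346,178.40 − $195,000 = $151,178.40.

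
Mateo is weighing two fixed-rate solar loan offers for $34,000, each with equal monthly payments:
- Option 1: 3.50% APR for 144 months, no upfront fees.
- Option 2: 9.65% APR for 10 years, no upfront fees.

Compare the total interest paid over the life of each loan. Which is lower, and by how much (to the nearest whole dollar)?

Option 1 by $11,443

Option 1: monthly rate = 3.5%/12 = 0.0029167; payment = 34,000 × 0.0029167 / (1 − (1+0.0029167)^−144) = $289.49.
Total interest on Option 1 = 144 × $289.49 − $34,000 = $7,686.56.
Option 2: monthly rate = 9.65%/12 = 0.0080417; payment = 34,000 × 0.0080417 / (1 − (1+0.0080417)^−120) = $442.75.
Total interest on Option 2 = 120 × $442.75 − $34,000 = $19,130.00.
Option 1 is lower by $11,443.44.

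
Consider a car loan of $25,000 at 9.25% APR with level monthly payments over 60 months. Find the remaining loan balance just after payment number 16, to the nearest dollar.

With monthly rate i = 9.25%/12 = 0.0077083, the balance after k of n payments is P · [(1+i)^n − (1+i)^k] / [(1+i)^n − 1].
(1+0.0077083)^60 = 1.58522532 and (1+0.0077083)^16 = 1.13072658, so the balance is 25,000 × (1.58522532 − 1.13072658) / (1.58522532 − 1) = $19,415.55.

$19,416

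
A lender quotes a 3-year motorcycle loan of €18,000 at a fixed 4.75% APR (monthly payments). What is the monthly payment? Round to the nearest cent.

€537.46

Monthly rate = 4.75%/12 = 0.0039583; payment = 18,000 × 0.0039583 / (1 − (1+0.0039583)^−36) = €537.46.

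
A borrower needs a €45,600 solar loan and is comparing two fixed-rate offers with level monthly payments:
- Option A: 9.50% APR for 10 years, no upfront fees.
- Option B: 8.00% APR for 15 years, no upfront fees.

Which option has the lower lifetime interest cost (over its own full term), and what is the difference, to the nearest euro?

Option A by €7,634

Option A: monthly rate = 9.5%/12 = 0.0079167; payment = 45,600 × 0.0079167 / (1 − (1+0.0079167)^−120) = €590.05.
Total interest on Option A = 120 × €590.05 − €45,600 = €25,206.00.
Option B: at 8.00% the monthly rate is 0.0066667, so the payment is 45,600 × 0.0066667 / (1 − 1.0066667^−180) = €435.78.
Total interest on Option B = 180 × €435.78 − €45,600 = €32,840.40.
Option A is lower by €7,634.40.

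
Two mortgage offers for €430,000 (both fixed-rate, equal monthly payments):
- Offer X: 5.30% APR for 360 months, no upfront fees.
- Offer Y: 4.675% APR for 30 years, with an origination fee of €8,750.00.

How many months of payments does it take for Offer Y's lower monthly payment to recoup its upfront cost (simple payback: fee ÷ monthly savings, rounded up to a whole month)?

54 months

Offer X: monthly rate = 5.3%/12 = 0.0044167; payment = 430,000 × 0.0044167 / (1 − (1+0.0044167)^−360) = €2,387.81.
Offer Y: at 4.675% the monthly rate is 0.0038958, so the payment is 430,000 × 0.0038958 / (1 − 1.0038958^−360) = €2,223.69.
Monthly savings = €2,387.81 − €2,223.69 = €164.12.
Break-even = €8,750.00 / €164.12 = 53.31 → 54 months.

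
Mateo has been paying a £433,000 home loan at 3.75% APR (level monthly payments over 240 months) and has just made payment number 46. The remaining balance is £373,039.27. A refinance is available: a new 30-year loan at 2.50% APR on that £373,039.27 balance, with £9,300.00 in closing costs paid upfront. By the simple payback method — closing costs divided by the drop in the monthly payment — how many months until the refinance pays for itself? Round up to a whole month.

9 months

Current payment = 433,000 × 3.75%/12 / (1 − (1+0.0031250)^−240) = £2,567.21.
Refinanced payment = 373,039.27 × 0.0020833 / (1 − (1+0.0020833)^−360) = £1,473.96.
Monthly savings = £2,567.21 − £1,473.96 = £1,093.25.
Break-even = £9,300.00 / £1,093.25 = 8.51 → 9 months.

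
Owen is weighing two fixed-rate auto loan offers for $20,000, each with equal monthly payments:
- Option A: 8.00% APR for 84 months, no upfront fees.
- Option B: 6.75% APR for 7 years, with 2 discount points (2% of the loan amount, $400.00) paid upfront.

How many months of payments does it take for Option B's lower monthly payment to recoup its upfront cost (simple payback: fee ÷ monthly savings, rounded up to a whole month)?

Option A: at 8.00% the monthly rate is 0.0066667, so the payment is 20,000 × 0.0066667 / (1 − 1.0066667^−84) = $311.72.
Option B: at 6.75% the monthly rate is 0.0056250, so the payment is 20,000 × 0.0056250 / (1 − 1.0056250^−84) = $299.42.
Monthly savings = $311.72 − $299.42 = $12.30.
Break-even = $400.00 / $12.30 = 32.52 → 33 months.

33 months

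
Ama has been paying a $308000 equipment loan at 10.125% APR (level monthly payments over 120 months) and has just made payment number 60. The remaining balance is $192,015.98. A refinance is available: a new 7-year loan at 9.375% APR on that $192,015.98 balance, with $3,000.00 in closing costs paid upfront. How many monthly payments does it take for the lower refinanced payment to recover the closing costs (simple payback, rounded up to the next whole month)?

Current payment = 308,000 × 10.125%/12 / (1 − (1+0.0084375)^−120) = $4,091.59.
Refinanced payment = 192,015.98 × 0.0078125 / (1 − (1+0.0078125)^−84) = $3,126.03.
Monthly savings = $4,091.59 − $3,126.03 = $965.56.
Break-even = $3,000.00 / $965.56 = 3.11 → 4 months.

4 months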